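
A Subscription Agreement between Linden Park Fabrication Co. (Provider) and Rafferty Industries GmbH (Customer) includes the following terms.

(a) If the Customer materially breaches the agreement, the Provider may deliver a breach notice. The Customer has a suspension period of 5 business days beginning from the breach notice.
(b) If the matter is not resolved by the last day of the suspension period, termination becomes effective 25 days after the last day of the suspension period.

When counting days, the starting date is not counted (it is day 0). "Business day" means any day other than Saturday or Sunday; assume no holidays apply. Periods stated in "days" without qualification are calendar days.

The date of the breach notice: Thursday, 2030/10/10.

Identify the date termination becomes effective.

From Thursday, 2030/10/10, 5 business days (Oct 11, Oct 14, Oct 15, Oct 16, Oct 17, skipping weekends) brings us to Thursday, 2030/10/17, which is the last day of the suspension period.
Adding 25 calendar days to 2030/10/17 gives 2030/11/11, which is the date termination becomes effective.

2030/11/11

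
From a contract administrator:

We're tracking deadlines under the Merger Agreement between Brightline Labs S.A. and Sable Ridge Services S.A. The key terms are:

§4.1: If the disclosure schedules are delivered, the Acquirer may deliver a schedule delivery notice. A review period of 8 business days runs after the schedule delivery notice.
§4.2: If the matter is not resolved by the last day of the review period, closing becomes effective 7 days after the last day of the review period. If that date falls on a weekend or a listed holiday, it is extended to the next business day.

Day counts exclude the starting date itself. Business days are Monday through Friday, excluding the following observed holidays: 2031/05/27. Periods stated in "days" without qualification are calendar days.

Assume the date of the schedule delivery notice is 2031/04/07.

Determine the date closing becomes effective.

The last day of the review period: 8 business days after Monday, 2031/04/07, skipping weekends — Apr 8, Apr 9, Apr 10, Apr 11, Apr 14, Apr 15, Apr 16, Apr 17 — lands on Thursday, 2031/04/17.
The date closing becomes effective: 2031/04/17 + 7 days = 2031/04/24. 2031/04/24 is a Thursday and is not a listed holiday, so no roll-forward applies.

2031/04/24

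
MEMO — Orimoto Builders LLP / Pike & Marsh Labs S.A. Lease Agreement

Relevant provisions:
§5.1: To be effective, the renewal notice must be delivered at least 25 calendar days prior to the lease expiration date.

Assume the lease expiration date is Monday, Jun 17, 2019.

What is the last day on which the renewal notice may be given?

Counting back 25 calendar days from Jun 17, 2019 gives May 23, 2019.

May 23, 2019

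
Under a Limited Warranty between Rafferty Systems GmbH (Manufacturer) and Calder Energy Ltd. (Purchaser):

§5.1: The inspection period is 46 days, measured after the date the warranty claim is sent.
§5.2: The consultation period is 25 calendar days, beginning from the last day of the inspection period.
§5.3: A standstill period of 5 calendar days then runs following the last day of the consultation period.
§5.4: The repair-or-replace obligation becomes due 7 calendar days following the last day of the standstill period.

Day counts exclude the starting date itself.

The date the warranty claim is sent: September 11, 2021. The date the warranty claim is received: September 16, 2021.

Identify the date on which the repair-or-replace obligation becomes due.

December 3, 2021

The last day of the inspection period: September 11, 2021 + 46 days = October 27, 2021.
Adding 25 calendar days to October 27, 2021 gives November 21, 2021, which is the last day of the consultation period.
Adding 5 calendar days to November 21, 2021 gives November 26, 2021, which is the last day of the standstill period.
Adding 7 calendar days to November 26, 2021 gives December 3, 2021, which is the date on which the repair-or-replace obligation becomes due.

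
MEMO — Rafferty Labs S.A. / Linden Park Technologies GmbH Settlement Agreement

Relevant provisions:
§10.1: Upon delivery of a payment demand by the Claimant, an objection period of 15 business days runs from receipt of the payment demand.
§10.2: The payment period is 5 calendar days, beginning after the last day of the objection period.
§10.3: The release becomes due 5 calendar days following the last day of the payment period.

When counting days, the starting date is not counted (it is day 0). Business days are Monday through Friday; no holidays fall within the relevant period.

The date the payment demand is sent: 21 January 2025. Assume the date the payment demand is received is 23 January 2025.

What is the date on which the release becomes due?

From Thursday, 23 January 2025, 15 business days (Jan 24, Jan 27, Jan 28, Jan 29, …, Feb 11, Feb 12, Feb 13, skipping weekends) brings us to Thursday, 13 February 2025, which is the last day of the objection period.
The last day of the payment period: 13 February 2025 + 5 days = 18 February 2025.
The date on which the release becomes due: 18 February 2025 + 5 days = 23 February 2025.

23 February 2025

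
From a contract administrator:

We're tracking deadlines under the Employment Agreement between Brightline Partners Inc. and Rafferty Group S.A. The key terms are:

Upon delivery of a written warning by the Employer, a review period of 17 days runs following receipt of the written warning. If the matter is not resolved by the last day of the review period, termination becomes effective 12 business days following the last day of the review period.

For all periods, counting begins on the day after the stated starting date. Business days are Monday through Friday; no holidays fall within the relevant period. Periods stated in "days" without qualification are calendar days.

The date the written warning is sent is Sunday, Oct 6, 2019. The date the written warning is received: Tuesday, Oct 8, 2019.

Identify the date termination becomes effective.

The last day of the review period: 17 calendar days after Oct 8, 2019 is Oct 25, 2019.
From Friday, Oct 25, 2019, 12 business days (Oct 28, Oct 29, Oct 30, Oct 31, …, Nov 8, Nov 11, Nov 12, skipping weekends) brings us to Tuesday, Nov 12, 2019, which is the date termination becomes effective.

Nov 12, 2019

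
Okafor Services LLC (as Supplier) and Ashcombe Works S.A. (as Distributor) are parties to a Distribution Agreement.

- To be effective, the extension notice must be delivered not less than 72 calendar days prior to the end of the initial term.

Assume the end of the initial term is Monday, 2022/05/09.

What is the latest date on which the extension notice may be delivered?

Counting back 72 calendar days from 2022/05/09 gives 2022/02/26.

2022/02/26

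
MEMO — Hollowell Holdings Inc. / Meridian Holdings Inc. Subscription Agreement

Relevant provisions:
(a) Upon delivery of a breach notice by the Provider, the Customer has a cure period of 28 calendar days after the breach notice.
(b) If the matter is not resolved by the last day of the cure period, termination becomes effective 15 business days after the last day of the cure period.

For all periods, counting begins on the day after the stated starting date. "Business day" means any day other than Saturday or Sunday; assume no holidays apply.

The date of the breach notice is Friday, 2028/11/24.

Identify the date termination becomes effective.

The last day of the cure period: 28 calendar days after 2028/11/24 is 2028/12/22.
The date termination becomes effective: counting 15 business days from Friday, 2028/12/22 (Dec 25, Dec 26, Dec 27, Dec 28, …, Jan 10, Jan 11, Jan 12, skipping weekends) reaches Friday, 2029/01/12.

2029/01/12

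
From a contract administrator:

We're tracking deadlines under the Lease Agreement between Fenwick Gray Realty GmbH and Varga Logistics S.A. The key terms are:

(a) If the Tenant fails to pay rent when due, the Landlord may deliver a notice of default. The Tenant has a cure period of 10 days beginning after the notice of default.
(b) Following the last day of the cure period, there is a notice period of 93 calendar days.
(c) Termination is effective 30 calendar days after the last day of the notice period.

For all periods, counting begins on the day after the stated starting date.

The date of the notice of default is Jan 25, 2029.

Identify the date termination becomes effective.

Jun 7, 2029

The last day of the cure period: Jan 25, 2029 + 10 days = Feb 4, 2029.
Adding 93 calendar days to Feb 4, 2029 gives May 8, 2029, which is the last day of the notice period.
Adding 30 calendar days to May 8, 2029 gives Jun 7, 2029, which is the date termination becomes effective.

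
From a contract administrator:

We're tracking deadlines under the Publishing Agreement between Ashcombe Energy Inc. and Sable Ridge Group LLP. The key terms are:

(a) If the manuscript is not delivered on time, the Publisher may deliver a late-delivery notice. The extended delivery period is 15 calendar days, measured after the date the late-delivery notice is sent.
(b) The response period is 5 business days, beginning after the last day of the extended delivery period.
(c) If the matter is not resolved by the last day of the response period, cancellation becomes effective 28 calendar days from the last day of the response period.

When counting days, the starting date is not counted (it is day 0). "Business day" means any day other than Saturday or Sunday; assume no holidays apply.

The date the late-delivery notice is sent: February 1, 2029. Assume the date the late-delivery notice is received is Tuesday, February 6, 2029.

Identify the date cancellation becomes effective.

The last day of the extended delivery period: February 1, 2029 + 15 days = February 16, 2029.
The last day of the response period: 5 business days after Friday, February 16, 2029, skipping weekends — Feb 19, Feb 20, Feb 21, Feb 22, Feb 23 — lands on Friday, February 23, 2029.
Adding 28 calendar days to February 23, 2029 gives March 23, 2029, which is the date cancellation becomes effective.

March 23, 2029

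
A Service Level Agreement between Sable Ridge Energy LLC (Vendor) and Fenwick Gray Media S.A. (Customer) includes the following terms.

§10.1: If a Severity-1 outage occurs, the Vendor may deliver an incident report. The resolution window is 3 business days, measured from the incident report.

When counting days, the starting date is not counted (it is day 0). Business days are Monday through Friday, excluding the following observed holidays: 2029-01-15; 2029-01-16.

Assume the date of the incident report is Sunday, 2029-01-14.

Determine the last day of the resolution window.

The last day of the resolution window: 3 business days after Sunday, 2029-01-14, skipping weekends and the listed holidays on Jan 15, Jan 16 — Jan 17, Jan 18, Jan 19 — lands on Friday, 2029-01-19.

2029-01-19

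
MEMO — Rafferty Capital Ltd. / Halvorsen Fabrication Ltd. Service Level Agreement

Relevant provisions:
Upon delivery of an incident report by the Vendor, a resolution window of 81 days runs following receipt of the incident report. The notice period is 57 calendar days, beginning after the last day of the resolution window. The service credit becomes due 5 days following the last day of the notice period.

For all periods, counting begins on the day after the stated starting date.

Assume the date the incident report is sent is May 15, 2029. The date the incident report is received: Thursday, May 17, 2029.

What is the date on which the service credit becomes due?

The last day of the resolution window: May 17, 2029 + 81 days = Aug 6, 2029.
The last day of the notice period: Aug 6, 2029 + 57 days = Oct 2, 2029.
The date on which the service credit becomes due: 5 calendar days after Oct 2, 2029 is Oct 7, 2029.

Oct 7, 2029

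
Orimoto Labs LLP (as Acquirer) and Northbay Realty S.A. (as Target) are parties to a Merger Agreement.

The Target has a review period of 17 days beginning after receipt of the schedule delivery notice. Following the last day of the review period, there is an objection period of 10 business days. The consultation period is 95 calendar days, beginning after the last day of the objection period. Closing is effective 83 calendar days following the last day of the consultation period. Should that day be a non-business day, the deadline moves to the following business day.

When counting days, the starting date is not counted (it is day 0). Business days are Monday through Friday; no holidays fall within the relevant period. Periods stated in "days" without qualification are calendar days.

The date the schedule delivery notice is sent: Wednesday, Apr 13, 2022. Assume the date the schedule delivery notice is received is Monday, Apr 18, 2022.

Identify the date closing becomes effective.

Adding 17 calendar days to Apr 18, 2022 gives May 5, 2022, which is the last day of the review period.
The last day of the objection period: counting 10 business days from Thursday, May 5, 2022 (May 6, May 9, May 10, May 11, May 12, May 13, May 16, May 17, May 18, May 19, skipping weekends) reaches Thursday, May 19, 2022.
Adding 95 calendar days to May 19, 2022 gives Aug 22, 2022, which is the last day of the consultation period.
Adding 83 calendar days to Aug 22, 2022 gives Nov 13, 2022, which is the date closing becomes effective. That falls on a Sunday, so it rolls to the next business day, Monday, Nov 14, 2022.

Nov 14, 2022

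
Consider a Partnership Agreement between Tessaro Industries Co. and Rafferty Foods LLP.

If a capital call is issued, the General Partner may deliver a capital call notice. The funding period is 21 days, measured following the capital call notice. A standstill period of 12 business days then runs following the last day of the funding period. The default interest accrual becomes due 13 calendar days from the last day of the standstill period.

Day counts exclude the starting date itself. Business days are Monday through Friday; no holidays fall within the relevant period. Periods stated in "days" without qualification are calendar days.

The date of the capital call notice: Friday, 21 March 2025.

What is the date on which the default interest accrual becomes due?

12 May 2025

The last day of the funding period: 21 March 2025 + 21 days = 11 April 2025.
The last day of the standstill period: counting 12 business days from Friday, 11 April 2025 (Apr 14, Apr 15, Apr 16, Apr 17, …, Apr 25, Apr 28, Apr 29, skipping weekends) reaches Tuesday, 29 April 2025.
Adding 13 calendar days to 29 April 2025 gives 12 May 2025, which is the date on which the default interest accrual becomes due.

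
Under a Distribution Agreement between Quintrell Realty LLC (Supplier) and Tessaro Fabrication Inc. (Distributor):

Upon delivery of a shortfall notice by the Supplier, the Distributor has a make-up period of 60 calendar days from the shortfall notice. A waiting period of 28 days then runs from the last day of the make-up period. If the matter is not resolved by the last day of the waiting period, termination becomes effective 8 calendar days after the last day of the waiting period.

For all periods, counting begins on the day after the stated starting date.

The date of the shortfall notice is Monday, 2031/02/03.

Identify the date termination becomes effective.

2031/05/10

The last day of the make-up period: 2031/02/03 + 60 days = 2031/04/04.
The last day of the waiting period: 2031/04/04 + 28 days = 2031/05/02.
The date termination becomes effective: 8 calendar days after 2031/05/02 is 2031/05/10.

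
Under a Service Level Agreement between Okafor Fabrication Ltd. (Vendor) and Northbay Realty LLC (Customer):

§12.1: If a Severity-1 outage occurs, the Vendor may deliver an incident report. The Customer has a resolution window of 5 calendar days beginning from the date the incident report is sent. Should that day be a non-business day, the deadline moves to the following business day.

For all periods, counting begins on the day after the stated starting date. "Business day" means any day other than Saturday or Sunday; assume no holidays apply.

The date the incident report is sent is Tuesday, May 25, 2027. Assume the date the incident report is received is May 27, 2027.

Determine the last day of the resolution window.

May 31, 2027

Adding 5 calendar days to May 25, 2027 gives May 30, 2027, which is the last day of the resolution window. That falls on a Sunday, so it rolls to the next business day, Monday, May 31, 2027.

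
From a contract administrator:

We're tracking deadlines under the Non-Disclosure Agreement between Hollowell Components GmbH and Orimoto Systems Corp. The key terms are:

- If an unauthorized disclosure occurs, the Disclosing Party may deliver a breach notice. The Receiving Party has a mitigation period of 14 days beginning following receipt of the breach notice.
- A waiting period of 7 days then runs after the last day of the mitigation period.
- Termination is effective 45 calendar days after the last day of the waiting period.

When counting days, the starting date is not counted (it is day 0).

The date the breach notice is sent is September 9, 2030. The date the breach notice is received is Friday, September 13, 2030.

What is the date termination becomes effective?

November 18, 2030

Adding 14 calendar days to September 13, 2030 gives September 27, 2030, which is the last day of the mitigation period.
The last day of the waiting period: 7 calendar days after September 27, 2030 is October 4, 2030.
Adding 45 calendar days to October 4, 2030 gives November 18, 2030, which is the date termination becomes effective.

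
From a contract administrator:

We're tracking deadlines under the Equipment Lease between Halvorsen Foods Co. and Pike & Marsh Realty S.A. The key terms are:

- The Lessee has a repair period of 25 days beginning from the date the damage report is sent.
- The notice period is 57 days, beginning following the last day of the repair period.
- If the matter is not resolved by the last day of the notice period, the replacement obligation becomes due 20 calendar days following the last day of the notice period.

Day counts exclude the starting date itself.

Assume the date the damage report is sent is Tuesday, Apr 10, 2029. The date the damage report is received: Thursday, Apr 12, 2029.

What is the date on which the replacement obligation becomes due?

Jul 21, 2029

The last day of the repair period: Apr 10, 2029 + 25 days = May 5, 2029.
Adding 57 calendar days to May 5, 2029 gives Jul 1, 2029, which is the last day of the notice period.
Adding 20 calendar days to Jul 1, 2029 gives Jul 21, 2029, which is the date on which the replacement obligation becomes due.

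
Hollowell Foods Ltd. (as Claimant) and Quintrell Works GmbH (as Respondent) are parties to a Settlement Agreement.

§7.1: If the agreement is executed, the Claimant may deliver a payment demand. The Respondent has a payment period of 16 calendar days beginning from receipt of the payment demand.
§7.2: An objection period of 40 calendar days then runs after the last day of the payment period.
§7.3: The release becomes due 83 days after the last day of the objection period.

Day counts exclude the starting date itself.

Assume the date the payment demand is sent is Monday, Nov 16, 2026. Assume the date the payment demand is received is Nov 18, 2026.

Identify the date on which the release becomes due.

Apr 6, 2027

The last day of the payment period: 16 calendar days after Nov 18, 2026 is Dec 4, 2026.
Adding 40 calendar days to Dec 4, 2026 gives Jan 13, 2027, which is the last day of the objection period.
The date on which the release becomes due: Jan 13, 2027 + 83 days = Apr 6, 2027.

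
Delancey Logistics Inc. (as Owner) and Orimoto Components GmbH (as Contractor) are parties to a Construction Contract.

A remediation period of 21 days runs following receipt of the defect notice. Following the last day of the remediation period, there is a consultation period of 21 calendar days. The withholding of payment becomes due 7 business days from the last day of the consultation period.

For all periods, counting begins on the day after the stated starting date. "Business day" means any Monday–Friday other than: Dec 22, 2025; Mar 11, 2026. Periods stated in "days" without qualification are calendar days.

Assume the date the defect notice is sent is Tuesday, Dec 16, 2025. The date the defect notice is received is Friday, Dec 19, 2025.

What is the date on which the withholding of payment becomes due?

Feb 10, 2026

The last day of the remediation period: Dec 19, 2025 + 21 days = Jan 9, 2026.
The last day of the consultation period: 21 calendar days after Jan 9, 2026 is Jan 30, 2026.
The date on which the withholding of payment becomes due: 7 business days after Friday, Jan 30, 2026, skipping weekends — Feb 2, Feb 3, Feb 4, Feb 5, Feb 6, Feb 9, Feb 10 — lands on Tuesday, Feb 10, 2026.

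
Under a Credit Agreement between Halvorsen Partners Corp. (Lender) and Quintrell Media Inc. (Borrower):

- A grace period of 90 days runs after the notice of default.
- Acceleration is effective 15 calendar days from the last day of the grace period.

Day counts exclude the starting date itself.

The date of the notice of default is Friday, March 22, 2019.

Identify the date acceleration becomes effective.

July 5, 2019

The last day of the grace period: March 22, 2019 + 90 days = June 20, 2019.
The date acceleration becomes effective: 15 calendar days after June 20, 2019 is July 5, 2019.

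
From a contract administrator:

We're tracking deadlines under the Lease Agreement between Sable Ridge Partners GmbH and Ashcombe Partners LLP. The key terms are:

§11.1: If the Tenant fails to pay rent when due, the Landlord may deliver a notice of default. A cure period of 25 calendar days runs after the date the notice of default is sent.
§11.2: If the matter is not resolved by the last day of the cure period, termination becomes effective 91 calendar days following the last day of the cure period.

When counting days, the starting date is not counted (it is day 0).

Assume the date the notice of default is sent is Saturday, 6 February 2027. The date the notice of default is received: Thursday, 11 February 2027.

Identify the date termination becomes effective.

2 June 2027

The last day of the cure period: 25 calendar days after 6 February 2027 is 3 March 2027.
The date termination becomes effective: 3 March 2027 + 91 days = 2 June 2027.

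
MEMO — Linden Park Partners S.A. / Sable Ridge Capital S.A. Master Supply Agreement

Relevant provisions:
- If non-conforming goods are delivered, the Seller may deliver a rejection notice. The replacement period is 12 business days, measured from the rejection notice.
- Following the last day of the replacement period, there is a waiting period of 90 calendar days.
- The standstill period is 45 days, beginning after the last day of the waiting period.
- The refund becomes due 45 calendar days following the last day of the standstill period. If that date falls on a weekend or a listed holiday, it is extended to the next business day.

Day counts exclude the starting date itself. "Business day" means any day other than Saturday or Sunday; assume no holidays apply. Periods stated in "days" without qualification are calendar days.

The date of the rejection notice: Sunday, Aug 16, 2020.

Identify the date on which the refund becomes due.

Mar 1, 2021

From Sunday, Aug 16, 2020, 12 business days (Aug 17, Aug 18, Aug 19, Aug 20, …, Aug 28, Aug 31, Sep 1, skipping weekends) brings us to Tuesday, Sep 1, 2020, which is the last day of the replacement period.
The last day of the waiting period: 90 calendar days after Sep 1, 2020 is Nov 30, 2020.
Adding 45 calendar days to Nov 30, 2020 gives Jan 14, 2021, which is the last day of the standstill period.
The date on which the refund becomes due: Jan 14, 2021 + 45 days = Feb 28, 2021. That falls on a Sunday, so it rolls to the next business day, Monday, Mar 1, 2021.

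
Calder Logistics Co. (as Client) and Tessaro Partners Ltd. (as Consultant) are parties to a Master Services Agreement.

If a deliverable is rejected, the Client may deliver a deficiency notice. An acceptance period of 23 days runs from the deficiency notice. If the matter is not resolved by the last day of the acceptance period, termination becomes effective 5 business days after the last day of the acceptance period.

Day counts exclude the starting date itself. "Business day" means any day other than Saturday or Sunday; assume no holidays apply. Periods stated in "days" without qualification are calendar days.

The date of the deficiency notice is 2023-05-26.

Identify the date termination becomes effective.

The last day of the acceptance period: 23 calendar days after 2023-05-26 is 2023-06-18.
The date termination becomes effective: counting 5 business days from Sunday, 2023-06-18 (Jun 19, Jun 20, Jun 21, Jun 22, Jun 23, skipping weekends) reaches Friday, 2023-06-23.

2023-06-23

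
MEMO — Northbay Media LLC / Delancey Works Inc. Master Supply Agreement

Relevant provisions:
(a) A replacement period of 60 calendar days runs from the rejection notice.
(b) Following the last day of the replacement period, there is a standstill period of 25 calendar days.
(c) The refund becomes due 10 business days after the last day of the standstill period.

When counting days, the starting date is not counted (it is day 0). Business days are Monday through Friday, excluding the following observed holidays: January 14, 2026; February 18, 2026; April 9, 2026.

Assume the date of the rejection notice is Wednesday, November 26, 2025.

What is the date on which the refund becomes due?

March 5, 2026

The last day of the replacement period: November 26, 2025 + 60 days = January 25, 2026.
The last day of the standstill period: 25 calendar days after January 25, 2026 is February 19, 2026.
The date on which the refund becomes due: 10 business days after Thursday, February 19, 2026, skipping weekends — Feb 20, Feb 23, Feb 24, Feb 25, Feb 26, Feb 27, Mar 2, Mar 3, Mar 4, Mar 5 — lands on Thursday, March 5, 2026.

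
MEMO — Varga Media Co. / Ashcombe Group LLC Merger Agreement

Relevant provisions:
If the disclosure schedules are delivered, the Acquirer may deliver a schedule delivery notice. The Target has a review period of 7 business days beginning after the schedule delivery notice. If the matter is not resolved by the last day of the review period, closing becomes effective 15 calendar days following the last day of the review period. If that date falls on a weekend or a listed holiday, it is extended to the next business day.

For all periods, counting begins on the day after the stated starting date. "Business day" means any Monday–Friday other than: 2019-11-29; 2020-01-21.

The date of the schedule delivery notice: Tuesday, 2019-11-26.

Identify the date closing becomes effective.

2019-12-23

From Tuesday, 2019-11-26, 7 business days (Nov 27, Nov 28, Dec 2, Dec 3, Dec 4, Dec 5, Dec 6, skipping weekends and the listed holiday on Nov 29) brings us to Friday, 2019-12-06, which is the last day of the review period.
Adding 15 calendar days to 2019-12-06 gives 2019-12-21, which is the date closing becomes effective. That falls on a Saturday, so it rolls to the next business day, Monday, 2019-12-23.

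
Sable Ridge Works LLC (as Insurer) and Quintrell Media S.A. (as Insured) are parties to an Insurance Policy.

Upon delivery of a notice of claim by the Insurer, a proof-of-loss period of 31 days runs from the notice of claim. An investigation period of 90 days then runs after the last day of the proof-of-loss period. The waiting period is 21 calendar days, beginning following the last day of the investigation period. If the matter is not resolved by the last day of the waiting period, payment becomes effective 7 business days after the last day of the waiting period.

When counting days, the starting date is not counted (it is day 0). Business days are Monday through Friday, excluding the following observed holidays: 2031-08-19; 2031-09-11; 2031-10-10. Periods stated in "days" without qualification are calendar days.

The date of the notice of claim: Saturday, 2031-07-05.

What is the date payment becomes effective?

2031-12-03

The last day of the proof-of-loss period: 31 calendar days after 2031-07-05 is 2031-08-05.
The last day of the investigation period: 2031-08-05 + 90 days = 2031-11-03.
The last day of the waiting period: 21 calendar days after 2031-11-03 is 2031-11-24.
The date payment becomes effective: 7 business days after Monday, 2031-11-24, skipping weekends — Nov 25, Nov 26, Nov 27, Nov 28, Dec 1, Dec 2, Dec 3 — lands on Wednesday, 2031-12-03.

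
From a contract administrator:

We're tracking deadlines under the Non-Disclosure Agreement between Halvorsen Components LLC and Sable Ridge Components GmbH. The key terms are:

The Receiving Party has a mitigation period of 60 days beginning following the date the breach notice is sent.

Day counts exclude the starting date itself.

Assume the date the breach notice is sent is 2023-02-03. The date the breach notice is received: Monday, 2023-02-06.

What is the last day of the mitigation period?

Adding 60 calendar days to 2023-02-03 gives 2023-04-04, which is the last day of the mitigation period.

2023-04-04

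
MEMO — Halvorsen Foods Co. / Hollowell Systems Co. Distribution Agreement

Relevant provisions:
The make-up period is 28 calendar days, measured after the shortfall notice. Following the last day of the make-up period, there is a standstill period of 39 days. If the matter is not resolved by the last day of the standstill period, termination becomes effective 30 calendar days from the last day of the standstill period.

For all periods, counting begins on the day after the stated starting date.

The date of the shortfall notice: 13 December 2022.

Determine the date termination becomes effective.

20 March 2023

The last day of the make-up period: 13 December 2022 + 28 days = 10 January 2023.
The last day of the standstill period: 39 calendar days after 10 January 2023 is 18 February 2023.
Adding 30 calendar days to 18 February 2023 gives 20 March 2023, which is the date termination becomes effective.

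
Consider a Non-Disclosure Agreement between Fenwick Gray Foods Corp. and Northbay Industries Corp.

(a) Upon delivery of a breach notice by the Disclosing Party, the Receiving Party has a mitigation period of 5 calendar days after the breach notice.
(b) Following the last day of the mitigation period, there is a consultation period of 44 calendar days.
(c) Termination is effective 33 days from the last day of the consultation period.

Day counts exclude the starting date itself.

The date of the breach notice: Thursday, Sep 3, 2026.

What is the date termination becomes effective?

Adding 5 calendar days to Sep 3, 2026 gives Sep 8, 2026, which is the last day of the mitigation period.
Adding 44 calendar days to Sep 8, 2026 gives Oct 22, 2026, which is the last day of the consultation period.
Adding 33 calendar days to Oct 22, 2026 gives Nov 24, 2026, which is the date termination becomes effective.

Nov 24, 2026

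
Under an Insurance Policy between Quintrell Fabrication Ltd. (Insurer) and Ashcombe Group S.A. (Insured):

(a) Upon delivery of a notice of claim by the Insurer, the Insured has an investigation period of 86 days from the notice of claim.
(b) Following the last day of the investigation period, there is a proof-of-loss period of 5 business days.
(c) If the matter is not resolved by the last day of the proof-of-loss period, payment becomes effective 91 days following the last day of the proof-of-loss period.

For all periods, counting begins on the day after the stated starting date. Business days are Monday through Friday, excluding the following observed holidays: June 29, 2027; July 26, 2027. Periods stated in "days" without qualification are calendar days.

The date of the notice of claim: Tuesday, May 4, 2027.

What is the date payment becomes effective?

November 4, 2027

The last day of the investigation period: 86 calendar days after May 4, 2027 is July 29, 2027.
The last day of the proof-of-loss period: 5 business days after Thursday, July 29, 2027, skipping weekends — Jul 30, Aug 2, Aug 3, Aug 4, Aug 5 — lands on Thursday, August 5, 2027.
The date payment becomes effective: 91 calendar days after August 5, 2027 is November 4, 2027.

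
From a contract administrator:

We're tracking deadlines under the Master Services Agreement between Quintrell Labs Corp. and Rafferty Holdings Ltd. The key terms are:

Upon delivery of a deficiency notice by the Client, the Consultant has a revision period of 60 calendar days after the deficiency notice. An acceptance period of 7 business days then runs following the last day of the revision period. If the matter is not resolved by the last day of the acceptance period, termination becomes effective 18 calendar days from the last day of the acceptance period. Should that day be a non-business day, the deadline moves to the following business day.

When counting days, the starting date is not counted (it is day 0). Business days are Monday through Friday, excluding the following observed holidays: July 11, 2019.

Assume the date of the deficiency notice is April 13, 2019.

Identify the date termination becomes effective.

The last day of the revision period: 60 calendar days after April 13, 2019 is June 12, 2019.
The last day of the acceptance period: 7 business days after Wednesday, June 12, 2019, skipping weekends — Jun 13, Jun 14, Jun 17, Jun 18, Jun 19, Jun 20, Jun 21 — lands on Friday, June 21, 2019.
The date termination becomes effective: 18 calendar days after June 21, 2019 is July 9, 2019. July 9, 2019 is a Tuesday and is not a listed holiday, so no roll-forward applies.

July 9, 2019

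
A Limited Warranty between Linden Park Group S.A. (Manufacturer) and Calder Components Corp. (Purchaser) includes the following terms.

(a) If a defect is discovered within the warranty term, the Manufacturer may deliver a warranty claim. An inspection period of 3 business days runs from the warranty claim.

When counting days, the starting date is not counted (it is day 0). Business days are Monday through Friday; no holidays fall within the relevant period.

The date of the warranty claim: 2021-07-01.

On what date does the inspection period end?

2021-07-06

From Thursday, 2021-07-01, 3 business days (Jul 2, Jul 5, Jul 6, skipping weekends) brings us to Tuesday, 2021-07-06, which is the last day of the inspection period.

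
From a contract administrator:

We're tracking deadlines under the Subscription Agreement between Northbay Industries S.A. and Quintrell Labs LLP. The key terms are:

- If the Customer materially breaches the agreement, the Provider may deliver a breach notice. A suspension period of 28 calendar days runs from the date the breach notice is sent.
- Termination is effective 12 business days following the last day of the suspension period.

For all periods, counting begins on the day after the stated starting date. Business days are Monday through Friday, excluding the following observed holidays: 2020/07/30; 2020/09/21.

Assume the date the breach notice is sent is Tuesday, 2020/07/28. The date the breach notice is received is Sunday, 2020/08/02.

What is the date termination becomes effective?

The last day of the suspension period: 28 calendar days after 2020/07/28 is 2020/08/25.
The date termination becomes effective: counting 12 business days from Tuesday, 2020/08/25 (Aug 26, Aug 27, Aug 28, Aug 31, …, Sep 8, Sep 9, Sep 10, skipping weekends) reaches Thursday, 2020/09/10.

2020/09/10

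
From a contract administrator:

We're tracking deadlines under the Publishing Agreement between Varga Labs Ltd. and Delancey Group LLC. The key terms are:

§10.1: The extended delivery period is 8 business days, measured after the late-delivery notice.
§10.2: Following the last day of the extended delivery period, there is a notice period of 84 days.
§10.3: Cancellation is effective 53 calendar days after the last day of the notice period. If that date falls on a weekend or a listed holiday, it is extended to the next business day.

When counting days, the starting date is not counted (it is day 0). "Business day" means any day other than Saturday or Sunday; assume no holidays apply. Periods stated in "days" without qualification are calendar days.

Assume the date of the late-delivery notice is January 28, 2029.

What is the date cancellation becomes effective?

June 25, 2029

From Sunday, January 28, 2029, 8 business days (Jan 29, Jan 30, Jan 31, Feb 1, Feb 2, Feb 5, Feb 6, Feb 7, skipping weekends) brings us to Wednesday, February 7, 2029, which is the last day of the extended delivery period.
Adding 84 calendar days to February 7, 2029 gives May 2, 2029, which is the last day of the notice period.
Adding 53 calendar days to May 2, 2029 gives June 24, 2029, which is the date cancellation becomes effective. That falls on a Sunday, so it rolls to the next business day, Monday, June 25, 2029.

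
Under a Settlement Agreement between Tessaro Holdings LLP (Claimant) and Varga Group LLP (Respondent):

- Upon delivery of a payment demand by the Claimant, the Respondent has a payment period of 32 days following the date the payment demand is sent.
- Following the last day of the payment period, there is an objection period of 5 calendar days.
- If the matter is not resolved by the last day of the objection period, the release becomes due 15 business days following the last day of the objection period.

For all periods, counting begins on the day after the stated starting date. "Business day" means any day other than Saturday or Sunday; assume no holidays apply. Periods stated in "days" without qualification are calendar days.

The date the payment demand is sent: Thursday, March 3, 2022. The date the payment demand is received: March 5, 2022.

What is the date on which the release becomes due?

April 29, 2022

Adding 32 calendar days to March 3, 2022 gives April 4, 2022, which is the last day of the payment period.
The last day of the objection period: 5 calendar days after April 4, 2022 is April 9, 2022.
The date on which the release becomes due: 15 business days after Saturday, April 9, 2022, skipping weekends — Apr 11, Apr 12, Apr 13, Apr 14, …, Apr 27, Apr 28, Apr 29 — lands on Friday, April 29, 2022.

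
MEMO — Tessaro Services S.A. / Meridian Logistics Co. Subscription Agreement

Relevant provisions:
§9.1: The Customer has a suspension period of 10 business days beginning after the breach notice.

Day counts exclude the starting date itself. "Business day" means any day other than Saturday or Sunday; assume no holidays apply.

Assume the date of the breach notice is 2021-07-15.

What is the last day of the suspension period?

From Thursday, 2021-07-15, 10 business days (Jul 16, Jul 19, Jul 20, Jul 21, Jul 22, Jul 23, Jul 26, Jul 27, Jul 28, Jul 29, skipping weekends) brings us to Thursday, 2021-07-29, which is the last day of the suspension period.

2021-07-29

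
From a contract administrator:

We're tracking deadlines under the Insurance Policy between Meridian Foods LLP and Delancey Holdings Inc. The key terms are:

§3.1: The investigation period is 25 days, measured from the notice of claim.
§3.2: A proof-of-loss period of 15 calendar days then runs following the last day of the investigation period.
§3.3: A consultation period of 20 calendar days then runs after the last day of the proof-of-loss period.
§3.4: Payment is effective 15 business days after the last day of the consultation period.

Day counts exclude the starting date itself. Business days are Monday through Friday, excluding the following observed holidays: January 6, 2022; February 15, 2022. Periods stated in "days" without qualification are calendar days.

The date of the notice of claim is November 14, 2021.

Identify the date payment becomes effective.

February 3, 2022

The last day of the investigation period: 25 calendar days after November 14, 2021 is December 9, 2021.
The last day of the proof-of-loss period: December 9, 2021 + 15 days = December 24, 2021.
Adding 20 calendar days to December 24, 2021 gives January 13, 2022, which is the last day of the consultation period.
The date payment becomes effective: 15 business days after Thursday, January 13, 2022, skipping weekends — Jan 14, Jan 17, Jan 18, Jan 19, …, Feb 1, Feb 2, Feb 3 — lands on Thursday, February 3, 2022.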